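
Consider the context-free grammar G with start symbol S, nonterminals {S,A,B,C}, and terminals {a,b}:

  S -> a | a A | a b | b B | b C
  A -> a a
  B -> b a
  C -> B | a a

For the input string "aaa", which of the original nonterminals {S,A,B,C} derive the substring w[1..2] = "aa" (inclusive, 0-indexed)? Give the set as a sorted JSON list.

Convert to CNF:
  S -> T0 A | T0 T1 | T1 B | T1 C | a
  A -> T0 T0
  B -> T1 T0
  C -> T0 T0 | T1 T0
  T0 -> a
  T1 -> b

CYK table (by increasing span) — only the sub-triangle for w[1..2]:
  cell(1,1) a: {S,T0}  orig:{S}
  cell(2,2) a: {S,T0}  orig:{S}
  cell(1,2) aa: {A,C}

Original NTs in T[1,2] deriving "aa": ["A", "C"]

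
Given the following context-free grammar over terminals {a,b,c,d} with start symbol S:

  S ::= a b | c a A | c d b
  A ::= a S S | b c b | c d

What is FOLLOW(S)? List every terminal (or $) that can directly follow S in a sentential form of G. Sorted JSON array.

Compute FIRST by fixpoint:
pass 1:
  A via A→a S S: +{a}
  A via A→b c b: +{b}
  A via A→c d: +{c}
  S via S→a b: +{a}
  S via S→c a A: +{c}
  FIRST(S)={a,c}  FIRST(A)={a,b,c}
pass 2: (stable)
  FIRST(S)={a,c}  FIRST(A)={a,b,c}

FOLLOW sets:
seed FOLLOW(S) with $
iter 1:
  A→a S S: FOLLOW(S) ⊇ FIRST(S) = {a,c}; new: +{a,c}
  S→c a A: FOLLOW(A) ⊇ FOLLOW(S) ⊇ {$,a,c}; new: +{$,a,c}
  FOLLOW(S)={$,a,c}  FOLLOW(A)={$,a,c}
iter 2: (no change)
  FOLLOW(S)={$,a,c}  FOLLOW(A)={$,a,c}

FOLLOW(S) = ["$", "a", "c"]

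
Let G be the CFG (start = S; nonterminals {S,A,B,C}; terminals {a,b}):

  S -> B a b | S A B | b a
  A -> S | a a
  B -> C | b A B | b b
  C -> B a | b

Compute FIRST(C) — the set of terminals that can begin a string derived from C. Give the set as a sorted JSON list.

FIRST iteration:
pass 1:
  A via A→a a: +{a}
  B via B→b A B: +{b}
  C via C→B a: +{b}
  S via S→B a b: +{b}
  FIRST[S]={b}  FIRST[A]={a}  FIRST[B]={b}  FIRST[C]={b}
pass 2:
  A via A→S: +{b}
  FIRST[S]={b}  FIRST[A]={a,b}  FIRST[B]={b}  FIRST[C]={b}
pass 3: (no change)
  FIRST[S]={b}  FIRST[A]={a,b}  FIRST[B]={b}  FIRST[C]={b}

FIRST(C) = ["b"]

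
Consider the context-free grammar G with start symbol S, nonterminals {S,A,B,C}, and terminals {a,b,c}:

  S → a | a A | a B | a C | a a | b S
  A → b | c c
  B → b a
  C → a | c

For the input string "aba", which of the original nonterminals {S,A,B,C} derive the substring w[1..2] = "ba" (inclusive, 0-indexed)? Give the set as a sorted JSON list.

CNF form of G:
  S -> T1 S | T2 A | T2 B | T2 C | T2 T2 | a
  A -> T0 T0 | b
  B -> T1 T2
  C -> a | c
  T0 -> c
  T1 -> b
  T2 -> a

CYK table (by increasing span) — only the sub-triangle for w[1..2]:
  [1..1]={A,T1}  "b"  orig:{A}
  [2..2]={C,S,T2}  "a"  orig:{C,S}
  [1..2]={B,S}  "ba"

Original NTs in T[1,2] deriving "ba": ["B", "S"]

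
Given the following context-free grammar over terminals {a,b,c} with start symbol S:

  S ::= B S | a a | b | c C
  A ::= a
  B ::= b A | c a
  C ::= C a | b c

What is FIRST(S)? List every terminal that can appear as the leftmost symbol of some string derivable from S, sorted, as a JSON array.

Compute FIRST by fixpoint:
round 1:
  A via A→a: +{a}
  B via B→b A: +{b}
  B via B→c a: +{c}
  C via C→b c: +{b}
  S via S→B S: +{b,c}
  S via S→a a: +{a}
  FIRST[S]={a,b,c}  FIRST[A]={a}  FIRST[B]={b,c}  FIRST[C]={b}
round 2: — fixpoint
  FIRST[S]={a,b,c}  FIRST[A]={a}  FIRST[B]={b,c}  FIRST[C]={b}

FIRST(S) = ["a", "b", "c"]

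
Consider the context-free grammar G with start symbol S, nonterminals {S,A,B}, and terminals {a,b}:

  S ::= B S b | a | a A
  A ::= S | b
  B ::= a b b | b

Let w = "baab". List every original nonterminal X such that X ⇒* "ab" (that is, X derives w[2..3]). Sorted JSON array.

Convert to CNF:
  S -> B X4 | T1 A | a
  A -> B X2 | T1 A | a | b
  B -> T1 X3 | b
  T0 -> b
  T1 -> a
  X2 -> S T0
  X3 -> T0 T0
  X4 -> S T0

Fill CYK table bottom-up — only the sub-triangle for w[2..3]:
  [2..2]={A,S,T1}  "a"  orig:{A,S}
  [3..3]={A,B,T0}  "b"  orig:{A,B}
  [2..3]={A,S,X2,X4}  "ab"  orig:{A,S}

Original NTs in T[2,3] deriving "ab": ["A", "S"]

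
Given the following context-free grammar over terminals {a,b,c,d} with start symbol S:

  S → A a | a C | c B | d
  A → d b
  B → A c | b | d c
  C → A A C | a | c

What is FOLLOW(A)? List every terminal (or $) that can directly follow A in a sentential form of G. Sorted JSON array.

Compute FIRST by fixpoint:
pass 1:
  A via A→d b: +{d}
  B via B→A c: +{d}
  B via B→b: +{b}
  C via C→A A C: +{d}
  C via C→a: +{a}
  C via C→c: +{c}
  S via S→A a: +{d}
  S via S→a C: +{a}
  S via S→c B: +{c}
  S: {a,c,d}  A: {d}  B: {b,d}  C: {a,c,d}
pass 2: (stable)
  S: {a,c,d}  A: {d}  B: {b,d}  C: {a,c,d}

FOLLOW sets:
FOLLOW(S) := {$}
iter 1:
  B→A c: FOLLOW(A) ⊇ FIRST(c) = {c}; new: +{c}
  C→A A C: FOLLOW(A) ⊇ FIRST(A) = {d}; new: +{d}
  C→A A C: FOLLOW(A) ⊇ FIRST(C) = {a,c,d}; new: +{a}
  S→a C: FOLLOW(C) ⊇ FOLLOW(S) ⊇ {$}; new: +{$}
  S→c B: FOLLOW(B) ⊇ FOLLOW(S) ⊇ {$}; new: +{$}
  S: {$}  A: {a,c,d}  B: {$}  C: {$}
iter 2: (no change)
  S: {$}  A: {a,c,d}  B: {$}  C: {$}

FOLLOW(A) = ["a", "c", "d"]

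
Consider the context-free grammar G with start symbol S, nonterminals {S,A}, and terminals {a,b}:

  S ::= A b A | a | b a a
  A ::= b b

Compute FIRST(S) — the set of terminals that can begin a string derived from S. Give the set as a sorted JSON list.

FIRST iteration:
pass 1:
  A via A→b b: +{b}
  S via S→A b A: +{b}
  S via S→a: +{a}
  FIRST(S)={a,b}  FIRST(A)={b}
pass 2: (stable)
  FIRST(S)={a,b}  FIRST(A)={b}

FIRST(S) = ["a", "b"]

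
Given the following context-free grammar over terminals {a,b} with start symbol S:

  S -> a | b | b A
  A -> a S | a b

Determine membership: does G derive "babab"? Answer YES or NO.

CNF form of G:
  S -> T1 A | a | b
  A -> T0 S | T0 T1
  T0 -> a
  T1 -> b

CYK fill:
  T[0,0] 'b' = {S,T1}  orig:{S}
  T[1,1] 'a' = {S,T0}  orig:{S}
  T[2,2] 'b' = {S,T1}  orig:{S}
  T[3,3] 'a' = {S,T0}  orig:{S}
  T[4,4] 'b' = {S,T1}  orig:{S}
  T[0,1] 'ba' = ∅
  T[1,2] 'ab' = {A}
  T[2,3] 'ba' = ∅
  T[3,4] 'ab' = {A}
  T[0,2] 'bab' = {S}
  T[1,3] 'aba' = ∅
  T[2,4] 'bab' = {S}
  T[0,3] 'baba' = ∅
  T[1,4] 'abab' = {A}
  T[0,4] 'babab' = {S}

S ∈ T[0,4] ⇒ YES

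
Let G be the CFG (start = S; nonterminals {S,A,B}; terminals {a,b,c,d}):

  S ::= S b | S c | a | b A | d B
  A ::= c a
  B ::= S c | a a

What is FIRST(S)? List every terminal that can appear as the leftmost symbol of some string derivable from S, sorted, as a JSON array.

FIRST sets, iterate to fixpoint:
pass 1:
  A via A→c a: +{c}
  B via B→a a: +{a}
  S via S→a: +{a}
  S via S→b A: +{b}
  S via S→d B: +{d}
  FIRST(S)={a,b,d}  FIRST(A)={c}  FIRST(B)={a}
pass 2:
  B via B→S c: +{b,d}
  FIRST(S)={a,b,d}  FIRST(A)={c}  FIRST(B)={a,b,d}
pass 3: — fixpoint
  FIRST(S)={a,b,d}  FIRST(A)={c}  FIRST(B)={a,b,d}

FIRST(S) = ["a", "b", "d"]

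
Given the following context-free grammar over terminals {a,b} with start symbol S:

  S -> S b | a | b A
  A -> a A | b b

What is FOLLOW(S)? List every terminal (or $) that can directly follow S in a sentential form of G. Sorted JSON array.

FIRST iteration:
pass 1:
  A via A→a A: +{a}
  A via A→b b: +{b}
  S via S→a: +{a}
  S via S→b A: +{b}
  FIRST[S]={a,b}  FIRST[A]={a,b}
pass 2: — fixpoint
  FIRST[S]={a,b}  FIRST[A]={a,b}

FOLLOW sets:
seed FOLLOW(S) with $
round 1:
  S→S b: FOLLOW(S) ⊇ FIRST(b) = {b}; new: +{b}
  S→b A: FOLLOW(A) ⊇ FOLLOW(S) ⊇ {$,b}; new: +{$,b}
  FOLLOW[S]={$,b}  FOLLOW[A]={$,b}
round 2: (stable)
  FOLLOW[S]={$,b}  FOLLOW[A]={$,b}

FOLLOW(S) = ["$", "b"]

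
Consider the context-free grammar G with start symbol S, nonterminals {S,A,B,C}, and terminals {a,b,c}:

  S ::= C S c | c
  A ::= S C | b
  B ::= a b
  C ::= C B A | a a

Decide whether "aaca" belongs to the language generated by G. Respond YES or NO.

Convert to CNF:
  S -> C X4 | c
  A -> S C | b
  B -> T0 T1
  C -> C X3 | T0 T0
  T0 -> a
  T1 -> b
  T2 -> c
  X3 -> B A
  X4 -> S T2

Fill CYK table bottom-up:
  T[0,0] 'a' = {T0}  orig:{}
  T[1,1] 'a' = {T0}  orig:{}
  T[2,2] 'c' = {S,T2}  orig:{S}
  T[3,3] 'a' = {T0}  orig:{}
  T[0,1] 'aa' = {C}
  T[1,2] 'ac' = ∅
  T[2,3] 'ca' = ∅
  T[0,2] 'aac' = ∅
  T[1,3] 'aca' = ∅
  T[0,3] 'aaca' = ∅

S ∉ T[0,3] ⇒ NO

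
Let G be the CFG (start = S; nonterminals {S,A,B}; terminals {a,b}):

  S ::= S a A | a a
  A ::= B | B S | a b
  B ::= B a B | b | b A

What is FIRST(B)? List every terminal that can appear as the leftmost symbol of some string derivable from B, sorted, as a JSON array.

FIRST sets, iterate to fixpoint:
round 1:
  A via A→a b: +{a}
  B via B→b: +{b}
  S via S→a a: +{a}
  FIRST(S)={a}  FIRST(A)={a}  FIRST(B)={b}
round 2:
  A via A→B: +{b}
  FIRST(S)={a}  FIRST(A)={a,b}  FIRST(B)={b}
round 3: (no change)
  FIRST(S)={a}  FIRST(A)={a,b}  FIRST(B)={b}

FIRST(B) = ["b"]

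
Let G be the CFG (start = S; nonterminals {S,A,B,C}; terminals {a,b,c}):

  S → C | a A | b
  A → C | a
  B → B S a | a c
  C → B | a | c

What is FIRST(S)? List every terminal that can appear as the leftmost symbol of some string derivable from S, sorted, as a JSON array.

Compute FIRST by fixpoint:
iter 1:
  A via A→a: +{a}
  B via B→a c: +{a}
  C via C→B: +{a}
  C via C→c: +{c}
  S via S→C: +{a,c}
  S via S→b: +{b}
  FIRST(S)={a,b,c}  FIRST(A)={a}  FIRST(B)={a}  FIRST(C)={a,c}
iter 2:
  A via A→C: +{c}
  FIRST(S)={a,b,c}  FIRST(A)={a,c}  FIRST(B)={a}  FIRST(C)={a,c}
iter 3: (stable)
  FIRST(S)={a,b,c}  FIRST(A)={a,c}  FIRST(B)={a}  FIRST(C)={a,c}

FIRST(S) = ["a", "b", "c"]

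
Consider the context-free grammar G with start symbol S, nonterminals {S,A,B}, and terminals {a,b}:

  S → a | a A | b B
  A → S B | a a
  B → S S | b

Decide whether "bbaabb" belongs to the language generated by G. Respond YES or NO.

CNF form of G:
  S -> T0 A | T1 B | a
  A -> S B | T0 T0
  B -> S S | b
  T0 -> a
  T1 -> b

Fill CYK table bottom-up:
  T[0,0] 'b' = {B,T1}  orig:{B}
  T[1,1] 'b' = {B,T1}  orig:{B}
  T[2,2] 'a' = {S,T0}  orig:{S}
  T[3,3] 'a' = {S,T0}  orig:{S}
  T[4,4] 'b' = {B,T1}  orig:{B}
  T[5,5] 'b' = {B,T1}  orig:{B}
  T[0,1] 'bb' = {S}
  T[1,2] 'ba' = ∅
  T[2,3] 'aa' = {A,B}
  T[3,4] 'ab' = {A}
  T[4,5] 'bb' = {S}
  T[0,2] 'bba' = {B}
  T[1,3] 'baa' = {S}
  T[2,4] 'aab' = {S}
  T[3,5] 'abb' = {B}
  T[0,3] 'bbaa' = {A}
  T[1,4] 'baab' = {A}
  T[2,5] 'aabb' = {A}
  T[0,4] 'bbaab' = {B}
  T[1,5] 'baabb' = {B}
  T[0,5] 'bbaabb' = {S}

S ∈ T[0,5] ⇒ YES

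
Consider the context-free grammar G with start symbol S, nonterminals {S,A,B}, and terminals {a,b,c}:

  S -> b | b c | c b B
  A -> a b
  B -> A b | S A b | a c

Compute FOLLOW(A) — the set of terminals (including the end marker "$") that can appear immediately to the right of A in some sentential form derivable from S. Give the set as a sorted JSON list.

Compute FIRST by fixpoint:
pass 1:
  A via A→a b: +{a}
  B via B→A b: +{a}
  S via S→b: +{b}
  S via S→c b B: +{c}
  S: {b,c}  A: {a}  B: {a}
pass 2:
  B via B→S A b: +{b,c}
  S: {b,c}  A: {a}  B: {a,b,c}
pass 3: done
  S: {b,c}  A: {a}  B: {a,b,c}

FOLLOW iteration:
FOLLOW(S) := {$}
[1]
  B→A b: FOLLOW(A) ⊇ FIRST(b) = {b}; new: +{b}
  B→S A b: FOLLOW(S) ⊇ FIRST(A) = {a}; new: +{a}
  S→c b B: FOLLOW(B) ⊇ FOLLOW(S) ⊇ {$,a}; new: +{$,a}
  FOLLOW(S)={$,a}  FOLLOW(A)={b}  FOLLOW(B)={$,a}
[2] — fixpoint
  FOLLOW(S)={$,a}  FOLLOW(A)={b}  FOLLOW(B)={$,a}

FOLLOW(A) = ["b"]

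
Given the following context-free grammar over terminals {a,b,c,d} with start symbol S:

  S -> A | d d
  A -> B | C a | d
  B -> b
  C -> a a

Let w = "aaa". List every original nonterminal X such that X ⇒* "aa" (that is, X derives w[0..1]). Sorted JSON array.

CNF form of G:
  S -> C T0 | T1 T1 | b | d
  A -> C T0 | b | d
  B -> b
  C -> T0 T0
  T0 -> a
  T1 -> d

Fill CYK table bottom-up — only the sub-triangle for w[0..1]:
  T[0,0] 'a' = {T0}  orig:{}
  T[1,1] 'a' = {T0}  orig:{}
  T[0,1] 'aa' = {C}

Original NTs in T[0,1] deriving "aa": ["C"]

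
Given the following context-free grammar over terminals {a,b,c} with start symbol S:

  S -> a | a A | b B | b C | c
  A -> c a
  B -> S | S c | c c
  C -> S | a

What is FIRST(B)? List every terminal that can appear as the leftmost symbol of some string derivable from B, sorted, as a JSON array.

Compute FIRST by fixpoint:
round 1:
  A via A→c a: +{c}
  B via B→c c: +{c}
  C via C→a: +{a}
  S via S→a: +{a}
  S via S→b B: +{b}
  S via S→c: +{c}
  FIRST(S)={a,b,c}  FIRST(A)={c}  FIRST(B)={c}  FIRST(C)={a}
round 2:
  B via B→S: +{a,b}
  C via C→S: +{b,c}
  FIRST(S)={a,b,c}  FIRST(A)={c}  FIRST(B)={a,b,c}  FIRST(C)={a,b,c}
round 3: (no change)
  FIRST(S)={a,b,c}  FIRST(A)={c}  FIRST(B)={a,b,c}  FIRST(C)={a,b,c}

FIRST(B) = ["a", "b", "c"]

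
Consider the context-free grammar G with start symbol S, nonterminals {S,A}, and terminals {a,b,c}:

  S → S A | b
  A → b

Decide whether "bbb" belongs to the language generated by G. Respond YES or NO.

Convert to CNF:
  S -> S A | b
  A -> b

CYK table (by increasing span):
  [0..0]={A,S}  "b"
  [1..1]={A,S}  "b"
  [2..2]={A,S}  "b"
  [0..1]={S}  "bb"
  [1..2]={S}  "bb"
  [0..2]={S}  "bbb"

S ∈ T[0,2] ⇒ YES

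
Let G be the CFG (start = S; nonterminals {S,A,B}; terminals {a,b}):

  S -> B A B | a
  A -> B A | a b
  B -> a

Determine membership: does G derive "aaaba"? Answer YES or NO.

Convert to CNF:
  S -> B X2 | a
  A -> B A | T0 T1
  B -> a
  T0 -> a
  T1 -> b
  X2 -> A B

CYK fill:
  T[0,0] 'a' = {B,S,T0}  orig:{B,S}
  T[1,1] 'a' = {B,S,T0}  orig:{B,S}
  T[2,2] 'a' = {B,S,T0}  orig:{B,S}
  T[3,3] 'b' = {T1}  orig:{}
  T[4,4] 'a' = {B,S,T0}  orig:{B,S}
  T[0,1] 'aa' = ∅
  T[1,2] 'aa' = ∅
  T[2,3] 'ab' = {A}
  T[3,4] 'ba' = ∅
  T[0,2] 'aaa' = ∅
  T[1,3] 'aab' = {A}
  T[2,4] 'aba' = {X2}  orig:{}
  T[0,3] 'aaab' = {A}
  T[1,4] 'aaba' = {S,X2}  orig:{S}
  T[0,4] 'aaaba' = {S,X2}  orig:{S}

S ∈ T[0,4] ⇒ YES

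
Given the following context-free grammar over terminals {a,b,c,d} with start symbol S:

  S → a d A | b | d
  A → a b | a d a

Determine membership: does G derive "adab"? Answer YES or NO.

CNF form of G:
  S -> T0 X4 | b | d
  A -> T0 T1 | T0 X3
  T0 -> a
  T1 -> b
  T2 -> d
  X3 -> T2 T0
  X4 -> T2 A

CYK table (by increasing span):
  cell(0,0) a: {T0}  orig:{}
  cell(1,1) d: {S,T2}  orig:{S}
  cell(2,2) a: {T0}  orig:{}
  cell(3,3) b: {S,T1}  orig:{S}
  cell(0,1) ad: ∅
  cell(1,2) da: {X3}  orig:{}
  cell(2,3) ab: {A}
  cell(0,2) ada: {A}
  cell(1,3) dab: {X4}  orig:{}
  cell(0,3) adab: {S}

S ∈ T[0,3] ⇒ YES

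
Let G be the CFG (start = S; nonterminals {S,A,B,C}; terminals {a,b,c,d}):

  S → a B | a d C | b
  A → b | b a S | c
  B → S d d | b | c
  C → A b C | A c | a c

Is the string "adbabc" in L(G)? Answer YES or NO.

Convert to CNF:
  S -> T1 B | T1 X7 | b
  A -> T0 X4 | b | c
  B -> S X5 | b | c
  C -> A T3 | A X6 | T1 T3
  T0 -> b
  T1 -> a
  T2 -> d
  T3 -> c
  X4 -> T1 S
  X5 -> T2 T2
  X6 -> T0 C
  X7 -> T2 C

CYK table (by increasing span):
  cell(0,0) a: {T1}  orig:{}
  cell(1,1) d: {T2}  orig:{}
  cell(2,2) b: {A,B,S,T0}  orig:{A,B,S}
  cell(3,3) a: {T1}  orig:{}
  cell(4,4) b: {A,B,S,T0}  orig:{A,B,S}
  cell(5,5) c: {A,B,T3}  orig:{A,B}
  cell(0,1) ad: ∅
  cell(1,2) db: ∅
  cell(2,3) ba: ∅
  cell(3,4) ab: {S,X4}  orig:{S}
  cell(4,5) bc: {C}
  cell(0,2) adb: ∅
  cell(1,3) dba: ∅
  cell(2,4) bab: {A}
  cell(3,5) abc: ∅
  cell(0,3) adba: ∅
  cell(1,4) dbab: ∅
  cell(2,5) babc: {C}
  cell(0,4) adbab: ∅
  cell(1,5) dbabc: {X7}  orig:{}
  cell(0,5) adbabc: {S}

S ∈ T[0,5] ⇒ YES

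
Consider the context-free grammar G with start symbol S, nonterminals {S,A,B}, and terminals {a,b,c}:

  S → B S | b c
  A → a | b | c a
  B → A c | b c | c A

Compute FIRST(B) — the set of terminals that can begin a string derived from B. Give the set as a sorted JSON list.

FIRST iteration:
round 1:
  A via A→a: +{a}
  A via A→b: +{b}
  A via A→c a: +{c}
  B via B→A c: +{a,b,c}
  S via S→B S: +{a,b,c}
  S: {a,b,c}  A: {a,b,c}  B: {a,b,c}
round 2: (stable)
  S: {a,b,c}  A: {a,b,c}  B: {a,b,c}

FIRST(B) = ["a", "b", "c"]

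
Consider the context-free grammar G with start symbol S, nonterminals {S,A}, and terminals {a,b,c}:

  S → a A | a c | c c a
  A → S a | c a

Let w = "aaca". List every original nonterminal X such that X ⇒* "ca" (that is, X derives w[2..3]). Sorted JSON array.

Convert to CNF:
  S -> T0 A | T0 T1 | T1 X2
  A -> S T0 | T1 T0
  T0 -> a
  T1 -> c
  X2 -> T1 T0

CYK fill, restricted to cells inside w[2..3]:
  [2..2]={T1}  "c"  orig:{}
  [3..3]={T0}  "a"  orig:{}
  [2..3]={A,X2}  "ca"  orig:{A}

Original NTs in T[2,3] deriving "ca": ["A"]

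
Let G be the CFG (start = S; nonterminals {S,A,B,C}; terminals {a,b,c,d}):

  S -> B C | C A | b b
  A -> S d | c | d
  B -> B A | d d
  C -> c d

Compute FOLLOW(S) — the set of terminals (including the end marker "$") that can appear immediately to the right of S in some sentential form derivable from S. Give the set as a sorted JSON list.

FIRST iteration:
round 1:
  A via A→c: +{c}
  A via A→d: +{d}
  B via B→d d: +{d}
  C via C→c d: +{c}
  S via S→B C: +{d}
  S via S→C A: +{c}
  S via S→b b: +{b}
  FIRST[S]={b,c,d}  FIRST[A]={c,d}  FIRST[B]={d}  FIRST[C]={c}
round 2:
  A via A→S d: +{b}
  FIRST[S]={b,c,d}  FIRST[A]={b,c,d}  FIRST[B]={d}  FIRST[C]={c}
round 3: done
  FIRST[S]={b,c,d}  FIRST[A]={b,c,d}  FIRST[B]={d}  FIRST[C]={c}

FOLLOW sets:
seed FOLLOW(S) with $
pass 1:
  A→S d: FOLLOW(S) ⊇ FIRST(d) = {d}; new: +{d}
  B→B A: FOLLOW(B) ⊇ FIRST(A) = {b,c,d}; new: +{b,c,d}
  B→B A: FOLLOW(A) ⊇ FOLLOW(B) ⊇ {b,c,d}; new: +{b,c,d}
  S→B C: FOLLOW(C) ⊇ FOLLOW(S) ⊇ {$,d}; new: +{$,d}
  S→C A: FOLLOW(C) ⊇ FIRST(A) = {b,c,d}; new: +{b,c}
  S→C A: FOLLOW(A) ⊇ FOLLOW(S) ⊇ {$,d}; new: +{$}
  FOLLOW[S]={$,d}  FOLLOW[A]={$,b,c,d}  FOLLOW[B]={b,c,d}  FOLLOW[C]={$,b,c,d}
pass 2: (stable)
  FOLLOW[S]={$,d}  FOLLOW[A]={$,b,c,d}  FOLLOW[B]={b,c,d}  FOLLOW[C]={$,b,c,d}

FOLLOW(S) = ["$", "d"]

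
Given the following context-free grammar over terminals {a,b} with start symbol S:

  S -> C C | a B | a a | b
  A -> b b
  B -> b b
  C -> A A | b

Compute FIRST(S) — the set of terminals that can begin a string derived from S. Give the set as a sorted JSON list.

FIRST iteration:
pass 1:
  A via A→b b: +{b}
  B via B→b b: +{b}
  C via C→A A: +{b}
  S via S→C C: +{b}
  S via S→a B: +{a}
  FIRST[S]={a,b}  FIRST[A]={b}  FIRST[B]={b}  FIRST[C]={b}
pass 2: — fixpoint
  FIRST[S]={a,b}  FIRST[A]={b}  FIRST[B]={b}  FIRST[C]={b}

FIRST(S) = ["a", "b"]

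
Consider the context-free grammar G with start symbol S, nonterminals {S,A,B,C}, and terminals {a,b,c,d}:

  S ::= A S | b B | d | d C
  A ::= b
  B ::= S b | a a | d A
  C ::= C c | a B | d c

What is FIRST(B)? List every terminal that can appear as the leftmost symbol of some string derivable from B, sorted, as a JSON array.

Compute FIRST by fixpoint:
pass 1:
  A via A→b: +{b}
  B via B→a a: +{a}
  B via B→d A: +{d}
  C via C→a B: +{a}
  C via C→d c: +{d}
  S via S→A S: +{b}
  S via S→d: +{d}
  S: {b,d}  A: {b}  B: {a,d}  C: {a,d}
pass 2:
  B via B→S b: +{b}
  S: {b,d}  A: {b}  B: {a,b,d}  C: {a,d}
pass 3: (stable)
  S: {b,d}  A: {b}  B: {a,b,d}  C: {a,d}

FIRST(B) = ["a", "b", "d"]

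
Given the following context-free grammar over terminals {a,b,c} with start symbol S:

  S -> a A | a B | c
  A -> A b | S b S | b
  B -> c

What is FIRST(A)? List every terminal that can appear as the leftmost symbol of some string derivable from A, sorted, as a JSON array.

FIRST iteration:
[1]
  A via A→b: +{b}
  B via B→c: +{c}
  S via S→a A: +{a}
  S via S→c: +{c}
  FIRST(S)={a,c}  FIRST(A)={b}  FIRST(B)={c}
[2]
  A via A→S b S: +{a,c}
  FIRST(S)={a,c}  FIRST(A)={a,b,c}  FIRST(B)={c}
[3] (no change)
  FIRST(S)={a,c}  FIRST(A)={a,b,c}  FIRST(B)={c}

FIRST(A) = ["a", "b", "c"]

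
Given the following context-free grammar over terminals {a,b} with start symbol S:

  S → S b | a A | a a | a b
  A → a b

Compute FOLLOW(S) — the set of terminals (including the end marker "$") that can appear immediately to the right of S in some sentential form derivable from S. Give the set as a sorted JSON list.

FIRST sets, iterate to fixpoint:
iter 1:
  A via A→a b: +{a}
  S via S→a A: +{a}
  S: {a}  A: {a}
iter 2: (stable)
  S: {a}  A: {a}

FOLLOW iteration:
seed FOLLOW(S) with $
[1]
  S→S b: FOLLOW(S) ⊇ FIRST(b) = {b}; new: +{b}
  S→a A: FOLLOW(A) ⊇ FOLLOW(S) ⊇ {$,b}; new: +{$,b}
  FOLLOW(S)={$,b}  FOLLOW(A)={$,b}
[2] (no change)
  FOLLOW(S)={$,b}  FOLLOW(A)={$,b}

FOLLOW(S) = ["$", "b"]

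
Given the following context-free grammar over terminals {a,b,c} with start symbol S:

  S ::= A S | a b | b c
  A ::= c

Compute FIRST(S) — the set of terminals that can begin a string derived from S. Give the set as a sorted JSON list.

FIRST iteration:
[1]
  A via A→c: +{c}
  S via S→A S: +{c}
  S via S→a b: +{a}
  S via S→b c: +{b}
  FIRST(S)={a,b,c}  FIRST(A)={c}
[2] — fixpoint
  FIRST(S)={a,b,c}  FIRST(A)={c}

FIRST(S) = ["a", "b", "c"]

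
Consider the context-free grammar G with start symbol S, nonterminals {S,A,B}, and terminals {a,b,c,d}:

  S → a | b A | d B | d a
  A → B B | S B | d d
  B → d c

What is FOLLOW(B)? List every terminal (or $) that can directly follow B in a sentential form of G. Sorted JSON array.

Compute FIRST by fixpoint:
[1]
  A via A→d d: +{d}
  B via B→d c: +{d}
  S via S→a: +{a}
  S via S→b A: +{b}
  S via S→d B: +{d}
  FIRST(S)={a,b,d}  FIRST(A)={d}  FIRST(B)={d}
[2]
  A via A→S B: +{a,b}
  FIRST(S)={a,b,d}  FIRST(A)={a,b,d}  FIRST(B)={d}
[3] (stable)
  FIRST(S)={a,b,d}  FIRST(A)={a,b,d}  FIRST(B)={d}

FOLLOW iteration:
initialize: $ ∈ FOLLOW(S)
round 1:
  A→B B: FOLLOW(B) ⊇ FIRST(B) = {d}; new: +{d}
  A→S B: FOLLOW(S) ⊇ FIRST(B) = {d}; new: +{d}
  S→b A: FOLLOW(A) ⊇ FOLLOW(S) ⊇ {$,d}; new: +{$,d}
  S→d B: FOLLOW(B) ⊇ FOLLOW(S) ⊇ {$,d}; new: +{$}
  FOLLOW[S]={$,d}  FOLLOW[A]={$,d}  FOLLOW[B]={$,d}
round 2: done
  FOLLOW[S]={$,d}  FOLLOW[A]={$,d}  FOLLOW[B]={$,d}

FOLLOW(B) = ["$", "d"]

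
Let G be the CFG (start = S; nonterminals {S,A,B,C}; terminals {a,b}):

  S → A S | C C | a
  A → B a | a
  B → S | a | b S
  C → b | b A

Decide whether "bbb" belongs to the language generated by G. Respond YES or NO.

Convert to CNF:
  S -> A S | C C | a
  A -> B T0 | a
  B -> A S | C C | T1 S | a
  C -> T1 A | b
  T0 -> a
  T1 -> b

CYK table (by increasing span):
  T[0,0] 'b' = {C,T1}  orig:{C}
  T[1,1] 'b' = {C,T1}  orig:{C}
  T[2,2] 'b' = {C,T1}  orig:{C}
  T[0,1] 'bb' = {B,S}
  T[1,2] 'bb' = {B,S}
  T[0,2] 'bbb' = {B}

S ∉ T[0,2] ⇒ NO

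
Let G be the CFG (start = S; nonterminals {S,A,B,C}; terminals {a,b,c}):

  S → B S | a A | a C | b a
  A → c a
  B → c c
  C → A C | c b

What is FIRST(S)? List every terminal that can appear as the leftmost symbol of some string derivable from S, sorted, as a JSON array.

FIRST iteration:
pass 1:
  A via A→c a: +{c}
  B via B→c c: +{c}
  C via C→A C: +{c}
  S via S→B S: +{c}
  S via S→a A: +{a}
  S via S→b a: +{b}
  FIRST(S)={a,b,c}  FIRST(A)={c}  FIRST(B)={c}  FIRST(C)={c}
pass 2: — fixpoint
  FIRST(S)={a,b,c}  FIRST(A)={c}  FIRST(B)={c}  FIRST(C)={c}

FIRST(S) = ["a", "b", "c"]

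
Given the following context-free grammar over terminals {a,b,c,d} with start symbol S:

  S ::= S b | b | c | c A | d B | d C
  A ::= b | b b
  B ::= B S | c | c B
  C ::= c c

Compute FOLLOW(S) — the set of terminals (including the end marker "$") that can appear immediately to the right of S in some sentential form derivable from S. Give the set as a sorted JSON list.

FIRST sets, iterate to fixpoint:
pass 1:
  A via A→b: +{b}
  B via B→c: +{c}
  C via C→c c: +{c}
  S via S→b: +{b}
  S via S→c: +{c}
  S via S→d B: +{d}
  S: {b,c,d}  A: {b}  B: {c}  C: {c}
pass 2: done
  S: {b,c,d}  A: {b}  B: {c}  C: {c}

Compute FOLLOW by fixpoint:
initialize: $ ∈ FOLLOW(S)
round 1:
  B→B S: FOLLOW(B) ⊇ FIRST(S) = {b,c,d}; new: +{b,c,d}
  B→B S: FOLLOW(S) ⊇ FOLLOW(B) ⊇ {b,c,d}; new: +{b,c,d}
  S→c A: FOLLOW(A) ⊇ FOLLOW(S) ⊇ {$,b,c,d}; new: +{$,b,c,d}
  S→d B: FOLLOW(B) ⊇ FOLLOW(S) ⊇ {$,b,c,d}; new: +{$}
  S→d C: FOLLOW(C) ⊇ FOLLOW(S) ⊇ {$,b,c,d}; new: +{$,b,c,d}
  FOLLOW(S)={$,b,c,d}  FOLLOW(A)={$,b,c,d}  FOLLOW(B)={$,b,c,d}  FOLLOW(C)={$,b,c,d}
round 2: (stable)
  FOLLOW(S)={$,b,c,d}  FOLLOW(A)={$,b,c,d}  FOLLOW(B)={$,b,c,d}  FOLLOW(C)={$,b,c,d}

FOLLOW(S) = ["$", "b", "c", "d"]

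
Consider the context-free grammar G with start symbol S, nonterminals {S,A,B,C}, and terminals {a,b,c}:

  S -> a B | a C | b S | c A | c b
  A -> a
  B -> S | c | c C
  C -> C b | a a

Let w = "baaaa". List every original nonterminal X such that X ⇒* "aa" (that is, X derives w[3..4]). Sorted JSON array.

Convert to CNF:
  S -> T0 B | T0 C | T1 S | T2 A | T2 T1
  A -> a
  B -> T0 B | T0 C | T1 S | T2 A | T2 C | T2 T1 | c
  C -> C T1 | T0 T0
  T0 -> a
  T1 -> b
  T2 -> c

CYK table (by increasing span) (cells [i..j] with 3 ≤ i ≤ j ≤ 4 only):
  T[3,3] 'a' = {A,T0}  orig:{A}
  T[4,4] 'a' = {A,T0}  orig:{A}
  T[3,4] 'aa' = {C}

Original NTs in T[3,4] deriving "aa": ["C"]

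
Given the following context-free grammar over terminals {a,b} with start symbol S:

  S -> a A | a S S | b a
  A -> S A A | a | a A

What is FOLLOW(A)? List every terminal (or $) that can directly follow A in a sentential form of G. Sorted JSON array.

FIRST sets, iterate to fixpoint:
round 1:
  A via A→a: +{a}
  S via S→a A: +{a}
  S via S→b a: +{b}
  FIRST(S)={a,b}  FIRST(A)={a}
round 2:
  A via A→S A A: +{b}
  FIRST(S)={a,b}  FIRST(A)={a,b}
round 3: (stable)
  FIRST(S)={a,b}  FIRST(A)={a,b}

FOLLOW sets:
seed FOLLOW(S) with $
pass 1:
  A→S A A: FOLLOW(S) ⊇ FIRST(A) = {a,b}; new: +{a,b}
  A→S A A: FOLLOW(A) ⊇ FIRST(A) = {a,b}; new: +{a,b}
  S→a A: FOLLOW(A) ⊇ FOLLOW(S) ⊇ {$,a,b}; new: +{$}
  S: {$,a,b}  A: {$,a,b}
pass 2: (no change)
  S: {$,a,b}  A: {$,a,b}

FOLLOW(A) = ["$", "a", "b"]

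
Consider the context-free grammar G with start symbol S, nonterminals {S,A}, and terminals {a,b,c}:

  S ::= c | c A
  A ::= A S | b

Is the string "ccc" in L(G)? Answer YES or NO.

Convert to CNF:
  S -> T0 A | c
  A -> A S | b
  T0 -> c

CYK fill:
  cell(0,0) c: {S,T0}  orig:{S}
  cell(1,1) c: {S,T0}  orig:{S}
  cell(2,2) c: {S,T0}  orig:{S}
  cell(0,1) cc: ∅
  cell(1,2) cc: ∅
  cell(0,2) ccc: ∅

S ∉ T[0,2] ⇒ NO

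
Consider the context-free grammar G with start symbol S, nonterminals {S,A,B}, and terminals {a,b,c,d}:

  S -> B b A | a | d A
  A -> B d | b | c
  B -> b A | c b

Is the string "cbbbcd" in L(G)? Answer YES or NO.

CNF form of G:
  S -> B X3 | T0 A | a
  A -> B T0 | b | c
  B -> T1 A | T2 T1
  T0 -> d
  T1 -> b
  T2 -> c
  X3 -> T1 A

CYK table (by increasing span):
  T[0,0] 'c' = {A,T2}  orig:{A}
  T[1,1] 'b' = {A,T1}  orig:{A}
  T[2,2] 'b' = {A,T1}  orig:{A}
  T[3,3] 'b' = {A,T1}  orig:{A}
  T[4,4] 'c' = {A,T2}  orig:{A}
  T[5,5] 'd' = {T0}  orig:{}
  T[0,1] 'cb' = {B}
  T[1,2] 'bb' = {B,X3}  orig:{B}
  T[2,3] 'bb' = {B,X3}  orig:{B}
  T[3,4] 'bc' = {B,X3}  orig:{B}
  T[4,5] 'cd' = ∅
  T[0,2] 'cbb' = ∅
  T[1,3] 'bbb' = ∅
  T[2,4] 'bbc' = ∅
  T[3,5] 'bcd' = {A}
  T[0,3] 'cbbb' = {S}
  T[1,4] 'bbbc' = {S}
  T[2,5] 'bbcd' = {B,X3}  orig:{B}
  T[0,4] 'cbbbc' = ∅
  T[1,5] 'bbbcd' = ∅
  T[0,5] 'cbbbcd' = {S}

S ∈ T[0,5] ⇒ YES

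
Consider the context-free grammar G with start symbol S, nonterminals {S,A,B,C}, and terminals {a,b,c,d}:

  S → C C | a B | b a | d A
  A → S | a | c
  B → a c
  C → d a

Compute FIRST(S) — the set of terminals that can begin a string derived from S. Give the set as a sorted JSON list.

Compute FIRST by fixpoint:
iter 1:
  A via A→a: +{a}
  A via A→c: +{c}
  B via B→a c: +{a}
  C via C→d a: +{d}
  S via S→C C: +{d}
  S via S→a B: +{a}
  S via S→b a: +{b}
  FIRST[S]={a,b,d}  FIRST[A]={a,c}  FIRST[B]={a}  FIRST[C]={d}
iter 2:
  A via A→S: +{b,d}
  FIRST[S]={a,b,d}  FIRST[A]={a,b,c,d}  FIRST[B]={a}  FIRST[C]={d}
iter 3: (no change)
  FIRST[S]={a,b,d}  FIRST[A]={a,b,c,d}  FIRST[B]={a}  FIRST[C]={d}

FIRST(S) = ["a", "b", "d"]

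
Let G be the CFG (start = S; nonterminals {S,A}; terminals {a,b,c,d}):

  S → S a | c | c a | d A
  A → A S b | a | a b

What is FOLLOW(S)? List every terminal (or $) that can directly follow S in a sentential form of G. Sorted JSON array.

FIRST iteration:
round 1:
  A via A→a: +{a}
  S via S→c: +{c}
  S via S→d A: +{d}
  FIRST[S]={c,d}  FIRST[A]={a}
round 2: (no change)
  FIRST[S]={c,d}  FIRST[A]={a}

FOLLOW sets:
initialize: $ ∈ FOLLOW(S)
pass 1:
  A→A S b: FOLLOW(A) ⊇ FIRST(S) = {c,d}; new: +{c,d}
  A→A S b: FOLLOW(S) ⊇ FIRST(b) = {b}; new: +{b}
  S→S a: FOLLOW(S) ⊇ FIRST(a) = {a}; new: +{a}
  S→d A: FOLLOW(A) ⊇ FOLLOW(S) ⊇ {$,a,b}; new: +{$,a,b}
  FOLLOW(S)={$,a,b}  FOLLOW(A)={$,a,b,c,d}
pass 2: (stable)
  FOLLOW(S)={$,a,b}  FOLLOW(A)={$,a,b,c,d}

FOLLOW(S) = ["$", "a", "b"]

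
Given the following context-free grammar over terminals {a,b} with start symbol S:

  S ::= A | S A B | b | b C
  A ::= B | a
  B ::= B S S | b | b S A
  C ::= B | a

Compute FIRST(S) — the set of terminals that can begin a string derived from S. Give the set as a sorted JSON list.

FIRST sets, iterate to fixpoint:
pass 1:
  A via A→a: +{a}
  B via B→b: +{b}
  C via C→B: +{b}
  C via C→a: +{a}
  S via S→A: +{a}
  S via S→b: +{b}
  S: {a,b}  A: {a}  B: {b}  C: {a,b}
pass 2:
  A via A→B: +{b}
  S: {a,b}  A: {a,b}  B: {b}  C: {a,b}
pass 3: done
  S: {a,b}  A: {a,b}  B: {b}  C: {a,b}

FIRST(S) = ["a", "b"]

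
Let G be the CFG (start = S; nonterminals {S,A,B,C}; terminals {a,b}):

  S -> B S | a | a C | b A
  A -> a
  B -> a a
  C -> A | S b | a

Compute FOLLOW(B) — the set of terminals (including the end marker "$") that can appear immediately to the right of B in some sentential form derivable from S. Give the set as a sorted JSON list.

Compute FIRST by fixpoint:
round 1:
  A via A→a: +{a}
  B via B→a a: +{a}
  C via C→A: +{a}
  S via S→B S: +{a}
  S via S→b A: +{b}
  S: {a,b}  A: {a}  B: {a}  C: {a}
round 2:
  C via C→S b: +{b}
  S: {a,b}  A: {a}  B: {a}  C: {a,b}
round 3: done
  S: {a,b}  A: {a}  B: {a}  C: {a,b}

FOLLOW sets:
seed FOLLOW(S) with $
iter 1:
  C→S b: FOLLOW(S) ⊇ FIRST(b) = {b}; new: +{b}
  S→B S: FOLLOW(B) ⊇ FIRST(S) = {a,b}; new: +{a,b}
  S→a C: FOLLOW(C) ⊇ FOLLOW(S) ⊇ {$,b}; new: +{$,b}
  S→b A: FOLLOW(A) ⊇ FOLLOW(S) ⊇ {$,b}; new: +{$,b}
  S: {$,b}  A: {$,b}  B: {a,b}  C: {$,b}
iter 2: done
  S: {$,b}  A: {$,b}  B: {a,b}  C: {$,b}

FOLLOW(B) = ["a", "b"]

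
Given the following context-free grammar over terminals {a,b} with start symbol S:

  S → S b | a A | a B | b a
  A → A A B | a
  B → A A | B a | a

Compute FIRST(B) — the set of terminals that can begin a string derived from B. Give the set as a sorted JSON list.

Compute FIRST by fixpoint:
[1]
  A via A→a: +{a}
  B via B→A A: +{a}
  S via S→a A: +{a}
  S via S→b a: +{b}
  FIRST(S)={a,b}  FIRST(A)={a}  FIRST(B)={a}
[2] — fixpoint
  FIRST(S)={a,b}  FIRST(A)={a}  FIRST(B)={a}

FIRST(B) = ["a"]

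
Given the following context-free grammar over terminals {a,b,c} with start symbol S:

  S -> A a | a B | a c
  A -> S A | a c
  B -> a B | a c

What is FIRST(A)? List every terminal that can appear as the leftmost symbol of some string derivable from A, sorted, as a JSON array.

FIRST sets, iterate to fixpoint:
[1]
  A via A→a c: +{a}
  B via B→a B: +{a}
  S via S→A a: +{a}
  S: {a}  A: {a}  B: {a}
[2] done
  S: {a}  A: {a}  B: {a}

FIRST(A) = ["a"]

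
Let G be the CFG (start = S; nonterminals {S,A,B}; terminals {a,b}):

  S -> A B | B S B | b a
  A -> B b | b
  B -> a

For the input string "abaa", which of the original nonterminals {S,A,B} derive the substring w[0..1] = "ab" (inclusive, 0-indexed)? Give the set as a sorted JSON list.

CNF form of G:
  S -> A B | B X2 | T0 T1
  A -> B T0 | b
  B -> a
  T0 -> b
  T1 -> a
  X2 -> S B

CYK table (by increasing span) (cells [i..j] with 0 ≤ i ≤ j ≤ 1 only):
  cell(0,0) a: {B,T1}  orig:{B}
  cell(1,1) b: {A,T0}  orig:{A}
  cell(0,1) ab: {A}

Original NTs in T[0,1] deriving "ab": ["A"]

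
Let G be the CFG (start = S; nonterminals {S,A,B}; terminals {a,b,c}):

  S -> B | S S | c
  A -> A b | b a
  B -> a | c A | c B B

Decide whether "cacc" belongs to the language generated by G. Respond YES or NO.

Convert to CNF:
  S -> S S | T2 A | T2 X4 | a | c
  A -> A T0 | T0 T1
  B -> T2 A | T2 X3 | a
  T0 -> b
  T1 -> a
  T2 -> c
  X3 -> B B
  X4 -> B B

CYK fill:
  T[0,0] 'c' = {S,T2}  orig:{S}
  T[1,1] 'a' = {B,S,T1}  orig:{B,S}
  T[2,2] 'c' = {S,T2}  orig:{S}
  T[3,3] 'c' = {S,T2}  orig:{S}
  T[0,1] 'ca' = {S}
  T[1,2] 'ac' = {S}
  T[2,3] 'cc' = {S}
  T[0,2] 'cac' = {S}
  T[1,3] 'acc' = {S}
  T[0,3] 'cacc' = {S}

S ∈ T[0,3] ⇒ YES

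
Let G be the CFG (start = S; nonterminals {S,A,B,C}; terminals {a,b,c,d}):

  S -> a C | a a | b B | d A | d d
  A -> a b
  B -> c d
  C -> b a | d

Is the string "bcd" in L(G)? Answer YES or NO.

CNF form of G:
  S -> T0 C | T0 T0 | T1 B | T3 A | T3 T3
  A -> T0 T1
  B -> T2 T3
  C -> T1 T0 | d
  T0 -> a
  T1 -> b
  T2 -> c
  T3 -> d

CYK table (by increasing span):
  cell(0,0) b: {T1}  orig:{}
  cell(1,1) c: {T2}  orig:{}
  cell(2,2) d: {C,T3}  orig:{C}
  cell(0,1) bc: ∅
  cell(1,2) cd: {B}
  cell(0,2) bcd: {S}

S ∈ T[0,2] ⇒ YES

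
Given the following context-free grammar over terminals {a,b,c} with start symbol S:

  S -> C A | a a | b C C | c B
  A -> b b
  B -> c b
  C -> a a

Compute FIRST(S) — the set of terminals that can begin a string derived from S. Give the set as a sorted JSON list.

FIRST sets, iterate to fixpoint:
round 1:
  A via A→b b: +{b}
  B via B→c b: +{c}
  C via C→a a: +{a}
  S via S→C A: +{a}
  S via S→b C C: +{b}
  S via S→c B: +{c}
  S: {a,b,c}  A: {b}  B: {c}  C: {a}
round 2: done
  S: {a,b,c}  A: {b}  B: {c}  C: {a}

FIRST(S) = ["a", "b", "c"]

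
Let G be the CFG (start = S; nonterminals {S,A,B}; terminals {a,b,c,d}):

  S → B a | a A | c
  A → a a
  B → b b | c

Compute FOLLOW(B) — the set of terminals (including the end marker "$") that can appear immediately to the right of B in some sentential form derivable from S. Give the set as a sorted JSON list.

Compute FIRST by fixpoint:
[1]
  A via A→a a: +{a}
  B via B→b b: +{b}
  B via B→c: +{c}
  S via S→B a: +{b,c}
  S via S→a A: +{a}
  S: {a,b,c}  A: {a}  B: {b,c}
[2] — fixpoint
  S: {a,b,c}  A: {a}  B: {b,c}

Compute FOLLOW by fixpoint:
initialize: $ ∈ FOLLOW(S)
iter 1:
  S→B a: FOLLOW(B) ⊇ FIRST(a) = {a}; new: +{a}
  S→a A: FOLLOW(A) ⊇ FOLLOW(S) ⊇ {$}; new: +{$}
  S: {$}  A: {$}  B: {a}
iter 2: (stable)
  S: {$}  A: {$}  B: {a}

FOLLOW(B) = ["a"]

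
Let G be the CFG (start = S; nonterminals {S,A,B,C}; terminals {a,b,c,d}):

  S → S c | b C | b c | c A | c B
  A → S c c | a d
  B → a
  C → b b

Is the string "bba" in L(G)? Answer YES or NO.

Convert to CNF:
  S -> S T0 | T0 A | T0 B | T3 C | T3 T0
  A -> S X4 | T1 T2
  B -> a
  C -> T3 T3
  T0 -> c
  T1 -> a
  T2 -> d
  T3 -> b
  X4 -> T0 T0

CYK fill:
  cell(0,0) b: {T3}  orig:{}
  cell(1,1) b: {T3}  orig:{}
  cell(2,2) a: {B,T1}  orig:{B}
  cell(0,1) bb: {C}
  cell(1,2) ba: ∅
  cell(0,2) bba: ∅

S ∉ T[0,2] ⇒ NO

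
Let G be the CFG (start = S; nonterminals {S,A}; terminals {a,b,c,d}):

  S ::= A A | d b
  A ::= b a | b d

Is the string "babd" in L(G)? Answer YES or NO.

CNF form of G:
  S -> A A | T2 T0
  A -> T0 T1 | T0 T2
  T0 -> b
  T1 -> a
  T2 -> d

Fill CYK table bottom-up:
  [0..0]={T0}  "b"  orig:{}
  [1..1]={T1}  "a"  orig:{}
  [2..2]={T0}  "b"  orig:{}
  [3..3]={T2}  "d"  orig:{}
  [0..1]={A}  "ba"
  [1..2]=∅  "ab"
  [2..3]={A}  "bd"
  [0..2]=∅  "bab"
  [1..3]=∅  "abd"
  [0..3]={S}  "babd"

S ∈ T[0,3] ⇒ YES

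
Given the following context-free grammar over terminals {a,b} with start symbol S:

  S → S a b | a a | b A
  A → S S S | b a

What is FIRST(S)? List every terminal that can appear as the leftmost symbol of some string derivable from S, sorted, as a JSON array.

FIRST sets, iterate to fixpoint:
pass 1:
  A via A→b a: +{b}
  S via S→a a: +{a}
  S via S→b A: +{b}
  FIRST(S)={a,b}  FIRST(A)={b}
pass 2:
  A via A→S S S: +{a}
  FIRST(S)={a,b}  FIRST(A)={a,b}
pass 3: (stable)
  FIRST(S)={a,b}  FIRST(A)={a,b}

FIRST(S) = ["a", "b"]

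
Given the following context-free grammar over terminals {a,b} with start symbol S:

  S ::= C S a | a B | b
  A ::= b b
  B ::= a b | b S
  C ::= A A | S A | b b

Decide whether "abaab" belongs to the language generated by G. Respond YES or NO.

CNF form of G:
  S -> C X2 | T1 B | b
  A -> T0 T0
  B -> T0 S | T1 T0
  C -> A A | S A | T0 T0
  T0 -> b
  T1 -> a
  X2 -> S T1

CYK fill:
  cell(0,0) a: {T1}  orig:{}
  cell(1,1) b: {S,T0}  orig:{S}
  cell(2,2) a: {T1}  orig:{}
  cell(3,3) a: {T1}  orig:{}
  cell(4,4) b: {S,T0}  orig:{S}
  cell(0,1) ab: {B}
  cell(1,2) ba: {X2}  orig:{}
  cell(2,3) aa: ∅
  cell(3,4) ab: {B}
  cell(0,2) aba: ∅
  cell(1,3) baa: ∅
  cell(2,4) aab: {S}
  cell(0,3) abaa: ∅
  cell(1,4) baab: {B}
  cell(0,4) abaab: {S}

S ∈ T[0,4] ⇒ YES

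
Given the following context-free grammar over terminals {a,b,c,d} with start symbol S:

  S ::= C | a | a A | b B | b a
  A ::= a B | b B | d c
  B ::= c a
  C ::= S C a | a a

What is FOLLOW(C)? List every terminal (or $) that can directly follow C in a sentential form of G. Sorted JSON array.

FIRST sets, iterate to fixpoint:
iter 1:
  A via A→a B: +{a}
  A via A→b B: +{b}
  A via A→d c: +{d}
  B via B→c a: +{c}
  C via C→a a: +{a}
  S via S→C: +{a}
  S via S→b B: +{b}
  S: {a,b}  A: {a,b,d}  B: {c}  C: {a}
iter 2:
  C via C→S C a: +{b}
  S: {a,b}  A: {a,b,d}  B: {c}  C: {a,b}
iter 3: done
  S: {a,b}  A: {a,b,d}  B: {c}  C: {a,b}

Compute FOLLOW by fixpoint:
FOLLOW(S) := {$}
iter 1:
  C→S C a: FOLLOW(S) ⊇ FIRST(C) = {a,b}; new: +{a,b}
  C→S C a: FOLLOW(C) ⊇ FIRST(a) = {a}; new: +{a}
  S→C: FOLLOW(C) ⊇ FOLLOW(S) ⊇ {$,a,b}; new: +{$,b}
  S→a A: FOLLOW(A) ⊇ FOLLOW(S) ⊇ {$,a,b}; new: +{$,a,b}
  S→b B: FOLLOW(B) ⊇ FOLLOW(S) ⊇ {$,a,b}; new: +{$,a,b}
  FOLLOW(S)={$,a,b}  FOLLOW(A)={$,a,b}  FOLLOW(B)={$,a,b}  FOLLOW(C)={$,a,b}
iter 2: (no change)
  FOLLOW(S)={$,a,b}  FOLLOW(A)={$,a,b}  FOLLOW(B)={$,a,b}  FOLLOW(C)={$,a,b}

FOLLOW(C) = ["$", "a", "b"]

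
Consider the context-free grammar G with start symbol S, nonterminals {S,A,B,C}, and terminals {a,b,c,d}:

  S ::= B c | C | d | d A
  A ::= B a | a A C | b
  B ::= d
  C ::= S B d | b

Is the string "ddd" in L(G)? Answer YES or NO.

CNF form of G:
  S -> B T2 | S X5 | T1 A | b | d
  A -> B T0 | T0 X3 | b
  B -> d
  C -> S X4 | b
  T0 -> a
  T1 -> d
  T2 -> c
  X3 -> A C
  X4 -> B T1
  X5 -> B T1

Fill CYK table bottom-up:
  cell(0,0) d: {B,S,T1}  orig:{B,S}
  cell(1,1) d: {B,S,T1}  orig:{B,S}
  cell(2,2) d: {B,S,T1}  orig:{B,S}
  cell(0,1) dd: {X4,X5}  orig:{}
  cell(1,2) dd: {X4,X5}  orig:{}
  cell(0,2) ddd: {C,S}

S ∈ T[0,2] ⇒ YES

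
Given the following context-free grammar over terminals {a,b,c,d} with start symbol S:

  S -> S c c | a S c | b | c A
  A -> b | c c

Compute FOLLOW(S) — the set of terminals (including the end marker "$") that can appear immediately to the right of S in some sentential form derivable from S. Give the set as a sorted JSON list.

Compute FIRST by fixpoint:
[1]
  A via A→b: +{b}
  A via A→c c: +{c}
  S via S→a S c: +{a}
  S via S→b: +{b}
  S via S→c A: +{c}
  FIRST[S]={a,b,c}  FIRST[A]={b,c}
[2] — fixpoint
  FIRST[S]={a,b,c}  FIRST[A]={b,c}

FOLLOW iteration:
FOLLOW(S) := {$}
pass 1:
  S→S c c: FOLLOW(S) ⊇ FIRST(c) = {c}; new: +{c}
  S→c A: FOLLOW(A) ⊇ FOLLOW(S) ⊇ {$,c}; new: +{$,c}
  FOLLOW(S)={$,c}  FOLLOW(A)={$,c}
pass 2: (no change)
  FOLLOW(S)={$,c}  FOLLOW(A)={$,c}

FOLLOW(S) = ["$", "c"]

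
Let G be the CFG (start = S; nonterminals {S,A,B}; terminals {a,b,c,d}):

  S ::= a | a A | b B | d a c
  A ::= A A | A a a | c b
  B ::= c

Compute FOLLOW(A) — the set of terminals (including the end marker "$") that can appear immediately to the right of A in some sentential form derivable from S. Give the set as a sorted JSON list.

FIRST sets, iterate to fixpoint:
iter 1:
  A via A→c b: +{c}
  B via B→c: +{c}
  S via S→a: +{a}
  S via S→b B: +{b}
  S via S→d a c: +{d}
  FIRST[S]={a,b,d}  FIRST[A]={c}  FIRST[B]={c}
iter 2: — fixpoint
  FIRST[S]={a,b,d}  FIRST[A]={c}  FIRST[B]={c}

FOLLOW sets:
initialize: $ ∈ FOLLOW(S)
pass 1:
  A→A A: FOLLOW(A) ⊇ FIRST(A) = {c}; new: +{c}
  A→A a a: FOLLOW(A) ⊇ FIRST(a) = {a}; new: +{a}
  S→a A: FOLLOW(A) ⊇ FOLLOW(S) ⊇ {$}; new: +{$}
  S→b B: FOLLOW(B) ⊇ FOLLOW(S) ⊇ {$}; new: +{$}
  FOLLOW(S)={$}  FOLLOW(A)={$,a,c}  FOLLOW(B)={$}
pass 2: done
  FOLLOW(S)={$}  FOLLOW(A)={$,a,c}  FOLLOW(B)={$}

FOLLOW(A) = ["$", "a", "c"]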